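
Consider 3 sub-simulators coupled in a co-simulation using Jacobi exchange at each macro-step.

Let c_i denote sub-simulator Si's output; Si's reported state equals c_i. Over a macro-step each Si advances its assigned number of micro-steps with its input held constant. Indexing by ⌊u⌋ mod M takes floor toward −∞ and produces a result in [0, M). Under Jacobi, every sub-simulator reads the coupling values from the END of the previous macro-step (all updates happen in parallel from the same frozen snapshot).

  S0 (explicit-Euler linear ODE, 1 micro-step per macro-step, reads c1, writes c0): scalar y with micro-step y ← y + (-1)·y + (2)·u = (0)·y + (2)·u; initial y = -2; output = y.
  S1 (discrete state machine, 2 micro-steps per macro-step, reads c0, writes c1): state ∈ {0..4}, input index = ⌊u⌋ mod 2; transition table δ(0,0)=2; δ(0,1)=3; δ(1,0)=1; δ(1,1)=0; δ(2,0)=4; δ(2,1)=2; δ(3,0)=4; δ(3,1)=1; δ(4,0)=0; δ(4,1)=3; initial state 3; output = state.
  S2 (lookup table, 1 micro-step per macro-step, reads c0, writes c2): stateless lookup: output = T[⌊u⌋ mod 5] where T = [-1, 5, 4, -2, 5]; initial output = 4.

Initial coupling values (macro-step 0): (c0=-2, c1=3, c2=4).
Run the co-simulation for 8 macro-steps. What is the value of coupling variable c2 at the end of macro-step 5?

macro 1: S0 reads c1=3 → after 1×micro: 6; S1 reads c0=-2 → after 2×micro: 0; S2 reads c0=-2 → after 1×micro: -2 ⇒ (c0=6, c1=0, c2=-2)
macro 2: S0 reads c1=0 → after 1×micro: 0; S1 reads c0=6 → after 2×micro: 4; S2 reads c0=6 → after 1×micro: 5 ⇒ (c0=0, c1=4, c2=5)
macro 3: S0 reads c1=4 → after 1×micro: 8; S1 reads c0=0 → after 2×micro: 2; S2 reads c0=0 → after 1×micro: -1 ⇒ (c0=8, c1=2, c2=-1)
macro 4: S0 reads c1=2 → after 1×micro: 4; S1 reads c0=8 → after 2×micro: 0; S2 reads c0=8 → after 1×micro: -2 ⇒ (c0=4, c1=0, c2=-2)
macro 5: S0 reads c1=0 → after 1×micro: 0; S1 reads c0=4 → after 2×micro: 4; S2 reads c0=4 → after 1×micro: 5 ⇒ (c0=0, c1=4, c2=5)
macro 6: S0 reads c1=4 → after 1×micro: 8; S1 reads c0=0 → after 2×micro: 2; S2 reads c0=0 → after 1×micro: -1 ⇒ (c0=8, c1=2, c2=-1)
macro 7: S0 reads c1=2 → after 1×micro: 4; S1 reads c0=8 → after 2×micro: 0; S2 reads c0=8 → after 1×micro: -2 ⇒ (c0=4, c1=0, c2=-2)
macro 8: S0 reads c1=0 → after 1×micro: 0; S1 reads c0=4 → after 2×micro: 4; S2 reads c0=4 → after 1×micro: 5 ⇒ (c0=0, c1=4, c2=5)

c2 at macro-step 5 = 5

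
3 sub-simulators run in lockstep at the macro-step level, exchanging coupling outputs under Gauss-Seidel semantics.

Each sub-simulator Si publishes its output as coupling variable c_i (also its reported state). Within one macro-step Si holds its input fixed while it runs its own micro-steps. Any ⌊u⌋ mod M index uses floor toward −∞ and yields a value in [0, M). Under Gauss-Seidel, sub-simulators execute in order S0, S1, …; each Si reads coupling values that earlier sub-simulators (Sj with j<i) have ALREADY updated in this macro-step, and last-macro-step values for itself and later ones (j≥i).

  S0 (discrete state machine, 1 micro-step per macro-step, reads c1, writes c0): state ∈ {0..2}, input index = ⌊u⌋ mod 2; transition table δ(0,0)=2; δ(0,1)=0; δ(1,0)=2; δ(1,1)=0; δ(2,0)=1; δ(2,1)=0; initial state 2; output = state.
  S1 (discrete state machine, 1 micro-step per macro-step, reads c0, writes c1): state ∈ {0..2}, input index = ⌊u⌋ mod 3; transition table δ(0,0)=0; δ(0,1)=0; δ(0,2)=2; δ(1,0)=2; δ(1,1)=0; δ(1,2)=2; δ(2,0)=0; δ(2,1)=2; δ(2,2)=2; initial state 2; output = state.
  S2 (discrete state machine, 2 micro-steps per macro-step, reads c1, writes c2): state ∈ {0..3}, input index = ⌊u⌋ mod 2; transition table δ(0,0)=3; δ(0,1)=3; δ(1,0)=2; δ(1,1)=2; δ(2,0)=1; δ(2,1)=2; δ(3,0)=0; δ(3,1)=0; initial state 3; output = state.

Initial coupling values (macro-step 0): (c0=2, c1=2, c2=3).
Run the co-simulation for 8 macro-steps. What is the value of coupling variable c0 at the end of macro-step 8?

c0 at macro-step 8 = 2

macro 1: S0 reads c1=2 → after 1×micro: 1; S1 reads c0=1 → after 1×micro: 2; S2 reads c1=2 → after 2×micro: 3 ⇒ (c0=1, c1=2, c2=3)
macro 2: S0 reads c1=2 → after 1×micro: 2; S1 reads c0=2 → after 1×micro: 2; S2 reads c1=2 → after 2×micro: 3 ⇒ (c0=2, c1=2, c2=3)
macro 3: S0 reads c1=2 → after 1×micro: 1; S1 reads c0=1 → after 1×micro: 2; S2 reads c1=2 → after 2×micro: 3 ⇒ (c0=1, c1=2, c2=3)
macro 4: S0 reads c1=2 → after 1×micro: 2; S1 reads c0=2 → after 1×micro: 2; S2 reads c1=2 → after 2×micro: 3 ⇒ (c0=2, c1=2, c2=3)
macro 5: S0 reads c1=2 → after 1×micro: 1; S1 reads c0=1 → after 1×micro: 2; S2 reads c1=2 → after 2×micro: 3 ⇒ (c0=1, c1=2, c2=3)
macro 6: S0 reads c1=2 → after 1×micro: 2; S1 reads c0=2 → after 1×micro: 2; S2 reads c1=2 → after 2×micro: 3 ⇒ (c0=2, c1=2, c2=3)
macro 7: S0 reads c1=2 → after 1×micro: 1; S1 reads c0=1 → after 1×micro: 2; S2 reads c1=2 → after 2×micro: 3 ⇒ (c0=1, c1=2, c2=3)
macro 8: S0 reads c1=2 → after 1×micro: 2; S1 reads c0=2 → after 1×micro: 2; S2 reads c1=2 → after 2×micro: 3 ⇒ (c0=2, c1=2, c2=3)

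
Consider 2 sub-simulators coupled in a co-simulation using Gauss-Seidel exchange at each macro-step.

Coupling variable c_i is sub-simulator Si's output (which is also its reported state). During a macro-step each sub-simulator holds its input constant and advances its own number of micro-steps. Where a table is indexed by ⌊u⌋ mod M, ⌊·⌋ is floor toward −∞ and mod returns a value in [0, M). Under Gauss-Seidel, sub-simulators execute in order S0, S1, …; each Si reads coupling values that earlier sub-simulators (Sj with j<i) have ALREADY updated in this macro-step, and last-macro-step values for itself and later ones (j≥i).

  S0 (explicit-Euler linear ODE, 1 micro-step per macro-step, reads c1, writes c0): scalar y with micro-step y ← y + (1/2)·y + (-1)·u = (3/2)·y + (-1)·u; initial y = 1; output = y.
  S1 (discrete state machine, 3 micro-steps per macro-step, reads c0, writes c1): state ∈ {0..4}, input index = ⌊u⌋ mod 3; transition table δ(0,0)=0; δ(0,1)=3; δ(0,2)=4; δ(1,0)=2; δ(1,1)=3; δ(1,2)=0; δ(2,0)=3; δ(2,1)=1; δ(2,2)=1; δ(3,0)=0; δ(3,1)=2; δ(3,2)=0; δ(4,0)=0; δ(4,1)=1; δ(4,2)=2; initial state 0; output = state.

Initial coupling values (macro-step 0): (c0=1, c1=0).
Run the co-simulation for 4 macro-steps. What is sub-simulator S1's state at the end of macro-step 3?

macro 1: S0 reads c1=0 → after 1×micro: 3/2; S1 reads c0=3/2 → after 3×micro: 1 ⇒ (c0=3/2, c1=1)
macro 2: S0 reads c1=1 → after 1×micro: 5/4; S1 reads c0=5/4 → after 3×micro: 1 ⇒ (c0=5/4, c1=1)
macro 3: S0 reads c1=1 → after 1×micro: 7/8; S1 reads c0=7/8 → after 3×micro: 0 ⇒ (c0=7/8, c1=0)
macro 4: S0 reads c1=0 → after 1×micro: 21/16; S1 reads c0=21/16 → after 3×micro: 1 ⇒ (c0=21/16, c1=1)

S1 state at macro-step 3 = 0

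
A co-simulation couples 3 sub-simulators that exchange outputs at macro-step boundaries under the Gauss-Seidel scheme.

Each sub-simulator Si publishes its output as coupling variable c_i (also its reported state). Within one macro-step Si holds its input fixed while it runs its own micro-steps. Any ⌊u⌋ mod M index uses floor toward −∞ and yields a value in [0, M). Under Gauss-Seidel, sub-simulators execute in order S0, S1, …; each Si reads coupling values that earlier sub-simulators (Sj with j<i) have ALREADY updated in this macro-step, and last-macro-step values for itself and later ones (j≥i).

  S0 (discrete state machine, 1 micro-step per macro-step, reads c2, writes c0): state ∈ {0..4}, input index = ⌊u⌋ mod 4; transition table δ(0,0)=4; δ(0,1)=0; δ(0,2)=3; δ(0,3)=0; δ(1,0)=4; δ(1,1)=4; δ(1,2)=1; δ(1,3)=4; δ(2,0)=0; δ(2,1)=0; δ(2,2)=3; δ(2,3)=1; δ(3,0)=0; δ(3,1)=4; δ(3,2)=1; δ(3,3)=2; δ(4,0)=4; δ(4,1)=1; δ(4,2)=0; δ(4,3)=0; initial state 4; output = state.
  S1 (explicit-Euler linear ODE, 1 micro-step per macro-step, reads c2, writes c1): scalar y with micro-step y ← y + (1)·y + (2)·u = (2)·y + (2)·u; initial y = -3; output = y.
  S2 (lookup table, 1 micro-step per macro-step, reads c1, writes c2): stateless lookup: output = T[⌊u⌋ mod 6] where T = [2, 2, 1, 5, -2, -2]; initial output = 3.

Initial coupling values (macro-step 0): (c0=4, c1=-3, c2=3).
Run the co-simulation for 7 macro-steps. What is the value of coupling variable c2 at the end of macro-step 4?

c2 at macro-step 4 = -2

macro 1: S0 reads c2=3 → after 1×micro: 0; S1 reads c2=3 → after 1×micro: 0; S2 reads c1=0 → after 1×micro: 2 ⇒ (c0=0, c1=0, c2=2)
macro 2: S0 reads c2=2 → after 1×micro: 3; S1 reads c2=2 → after 1×micro: 4; S2 reads c1=4 → after 1×micro: -2 ⇒ (c0=3, c1=4, c2=-2)
macro 3: S0 reads c2=-2 → after 1×micro: 1; S1 reads c2=-2 → after 1×micro: 4; S2 reads c1=4 → after 1×micro: -2 ⇒ (c0=1, c1=4, c2=-2)
macro 4: S0 reads c2=-2 → after 1×micro: 1; S1 reads c2=-2 → after 1×micro: 4; S2 reads c1=4 → after 1×micro: -2 ⇒ (c0=1, c1=4, c2=-2)
macro 5: S0 reads c2=-2 → after 1×micro: 1; S1 reads c2=-2 → after 1×micro: 4; S2 reads c1=4 → after 1×micro: -2 ⇒ (c0=1, c1=4, c2=-2)
macro 6: S0 reads c2=-2 → after 1×micro: 1; S1 reads c2=-2 → after 1×micro: 4; S2 reads c1=4 → after 1×micro: -2 ⇒ (c0=1, c1=4, c2=-2)
macro 7: S0 reads c2=-2 → after 1×micro: 1; S1 reads c2=-2 → after 1×micro: 4; S2 reads c1=4 → after 1×micro: -2 ⇒ (c0=1, c1=4, c2=-2)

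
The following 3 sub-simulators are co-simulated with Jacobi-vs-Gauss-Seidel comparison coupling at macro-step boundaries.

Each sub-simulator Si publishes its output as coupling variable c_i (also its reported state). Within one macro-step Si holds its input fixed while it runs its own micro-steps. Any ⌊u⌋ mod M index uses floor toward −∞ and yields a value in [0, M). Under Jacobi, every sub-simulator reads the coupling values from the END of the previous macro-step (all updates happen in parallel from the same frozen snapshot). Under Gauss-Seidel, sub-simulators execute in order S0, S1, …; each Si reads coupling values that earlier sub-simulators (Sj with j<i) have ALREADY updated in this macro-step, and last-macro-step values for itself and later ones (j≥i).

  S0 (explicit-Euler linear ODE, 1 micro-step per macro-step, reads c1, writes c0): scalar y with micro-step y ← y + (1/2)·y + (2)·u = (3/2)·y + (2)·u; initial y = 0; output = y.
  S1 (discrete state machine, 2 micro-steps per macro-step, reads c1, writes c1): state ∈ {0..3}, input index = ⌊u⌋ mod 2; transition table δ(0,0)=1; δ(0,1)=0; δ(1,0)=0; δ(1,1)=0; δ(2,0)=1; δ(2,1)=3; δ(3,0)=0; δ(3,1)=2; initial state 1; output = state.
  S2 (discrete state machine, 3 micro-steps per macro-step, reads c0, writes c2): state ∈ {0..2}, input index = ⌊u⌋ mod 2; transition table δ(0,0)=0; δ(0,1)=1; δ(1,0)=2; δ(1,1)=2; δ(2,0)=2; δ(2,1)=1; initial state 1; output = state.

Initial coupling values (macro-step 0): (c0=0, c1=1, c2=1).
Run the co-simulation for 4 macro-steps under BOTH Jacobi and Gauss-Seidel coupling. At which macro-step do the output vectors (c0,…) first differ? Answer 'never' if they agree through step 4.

[Jacobi] macro 1: S0 reads c1=1 → after 1×micro: 2; S1 reads c1=1 → after 2×micro: 0; S2 reads c0=0 → after 3×micro: 2 ⇒ (c0=2, c1=0, c2=2)
[Jacobi] macro 2: S0 reads c1=0 → after 1×micro: 3; S1 reads c1=0 → after 2×micro: 0; S2 reads c0=2 → after 3×micro: 2 ⇒ (c0=3, c1=0, c2=2)
[Jacobi] macro 3: S0 reads c1=0 → after 1×micro: 9/2; S1 reads c1=0 → after 2×micro: 0; S2 reads c0=3 → after 3×micro: 1 ⇒ (c0=9/2, c1=0, c2=1)
[Jacobi] macro 4: S0 reads c1=0 → after 1×micro: 27/4; S1 reads c1=0 → after 2×micro: 0; S2 reads c0=9/2 → after 3×micro: 2 ⇒ (c0=27/4, c1=0, c2=2)
[Gauss-Seidel] macro 1: S0 reads c1=1 → after 1×micro: 2; S1 reads c1=1 → after 2×micro: 0; S2 reads c0=2 → after 3×micro: 2 ⇒ (c0=2, c1=0, c2=2)
[Gauss-Seidel] macro 2: S0 reads c1=0 → after 1×micro: 3; S1 reads c1=0 → after 2×micro: 0; S2 reads c0=3 → after 3×micro: 1 ⇒ (c0=3, c1=0, c2=1)
[Gauss-Seidel] macro 3: S0 reads c1=0 → after 1×micro: 9/2; S1 reads c1=0 → after 2×micro: 0; S2 reads c0=9/2 → after 3×micro: 2 ⇒ (c0=9/2, c1=0, c2=2)
[Gauss-Seidel] macro 4: S0 reads c1=0 → after 1×micro: 27/4; S1 reads c1=0 → after 2×micro: 0; S2 reads c0=27/4 → after 3×micro: 2 ⇒ (c0=27/4, c1=0, c2=2)

first divergence at macro-step: 2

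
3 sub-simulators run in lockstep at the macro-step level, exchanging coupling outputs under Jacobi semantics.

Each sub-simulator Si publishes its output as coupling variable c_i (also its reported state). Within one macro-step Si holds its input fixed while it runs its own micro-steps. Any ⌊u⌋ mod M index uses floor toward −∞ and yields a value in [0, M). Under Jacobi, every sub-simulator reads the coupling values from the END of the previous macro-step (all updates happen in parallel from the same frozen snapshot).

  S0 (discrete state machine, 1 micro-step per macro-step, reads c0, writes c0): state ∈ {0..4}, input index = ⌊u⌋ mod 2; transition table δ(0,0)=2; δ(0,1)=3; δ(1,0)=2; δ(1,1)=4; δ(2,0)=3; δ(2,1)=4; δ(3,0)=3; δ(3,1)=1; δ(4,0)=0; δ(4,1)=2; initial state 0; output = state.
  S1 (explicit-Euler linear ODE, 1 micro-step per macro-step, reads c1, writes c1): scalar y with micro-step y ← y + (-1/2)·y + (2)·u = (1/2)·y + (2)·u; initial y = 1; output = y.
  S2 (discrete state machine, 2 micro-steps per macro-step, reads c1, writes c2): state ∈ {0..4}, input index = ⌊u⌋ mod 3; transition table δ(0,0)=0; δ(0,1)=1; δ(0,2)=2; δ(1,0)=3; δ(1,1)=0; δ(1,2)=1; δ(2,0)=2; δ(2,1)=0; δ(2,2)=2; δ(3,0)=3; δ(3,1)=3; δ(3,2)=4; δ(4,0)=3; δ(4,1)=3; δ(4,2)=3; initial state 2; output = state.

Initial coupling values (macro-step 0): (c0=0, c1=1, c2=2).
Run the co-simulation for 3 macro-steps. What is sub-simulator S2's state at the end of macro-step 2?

macro 1: S0 reads c0=0 → after 1×micro: 2; S1 reads c1=1 → after 1×micro: 5/2; S2 reads c1=1 → after 2×micro: 1 ⇒ (c0=2, c1=5/2, c2=1)
macro 2: S0 reads c0=2 → after 1×micro: 3; S1 reads c1=5/2 → after 1×micro: 25/4; S2 reads c1=5/2 → after 2×micro: 1 ⇒ (c0=3, c1=25/4, c2=1)
macro 3: S0 reads c0=3 → after 1×micro: 1; S1 reads c1=25/4 → after 1×micro: 125/8; S2 reads c1=25/4 → after 2×micro: 3 ⇒ (c0=1, c1=125/8, c2=3)

S2 state at macro-step 2 = 1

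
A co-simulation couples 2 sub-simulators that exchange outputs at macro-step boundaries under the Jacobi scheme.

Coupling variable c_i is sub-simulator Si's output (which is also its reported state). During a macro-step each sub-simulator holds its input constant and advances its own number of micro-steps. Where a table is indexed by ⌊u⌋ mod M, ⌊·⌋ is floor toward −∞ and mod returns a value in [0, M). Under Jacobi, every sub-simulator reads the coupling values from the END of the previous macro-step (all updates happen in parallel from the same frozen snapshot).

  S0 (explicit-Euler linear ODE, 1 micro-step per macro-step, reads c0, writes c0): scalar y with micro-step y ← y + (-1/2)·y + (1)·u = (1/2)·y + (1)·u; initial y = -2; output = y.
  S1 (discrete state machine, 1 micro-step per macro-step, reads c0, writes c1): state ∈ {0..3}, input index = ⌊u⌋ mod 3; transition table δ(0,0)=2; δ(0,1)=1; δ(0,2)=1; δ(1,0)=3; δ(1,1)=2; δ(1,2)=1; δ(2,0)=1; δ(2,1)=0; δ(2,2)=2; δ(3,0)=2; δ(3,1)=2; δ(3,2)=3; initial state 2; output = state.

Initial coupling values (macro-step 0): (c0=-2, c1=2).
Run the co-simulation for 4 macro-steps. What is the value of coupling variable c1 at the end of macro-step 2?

macro 1: S0 reads c0=-2 → after 1×micro: -3; S1 reads c0=-2 → after 1×micro: 0 ⇒ (c0=-3, c1=0)
macro 2: S0 reads c0=-3 → after 1×micro: -9/2; S1 reads c0=-3 → after 1×micro: 2 ⇒ (c0=-9/2, c1=2)
macro 3: S0 reads c0=-9/2 → after 1×micro: -27/4; S1 reads c0=-9/2 → after 1×micro: 0 ⇒ (c0=-27/4, c1=0)
macro 4: S0 reads c0=-27/4 → after 1×micro: -81/8; S1 reads c0=-27/4 → after 1×micro: 1 ⇒ (c0=-81/8, c1=1)

c1 at macro-step 2 = 2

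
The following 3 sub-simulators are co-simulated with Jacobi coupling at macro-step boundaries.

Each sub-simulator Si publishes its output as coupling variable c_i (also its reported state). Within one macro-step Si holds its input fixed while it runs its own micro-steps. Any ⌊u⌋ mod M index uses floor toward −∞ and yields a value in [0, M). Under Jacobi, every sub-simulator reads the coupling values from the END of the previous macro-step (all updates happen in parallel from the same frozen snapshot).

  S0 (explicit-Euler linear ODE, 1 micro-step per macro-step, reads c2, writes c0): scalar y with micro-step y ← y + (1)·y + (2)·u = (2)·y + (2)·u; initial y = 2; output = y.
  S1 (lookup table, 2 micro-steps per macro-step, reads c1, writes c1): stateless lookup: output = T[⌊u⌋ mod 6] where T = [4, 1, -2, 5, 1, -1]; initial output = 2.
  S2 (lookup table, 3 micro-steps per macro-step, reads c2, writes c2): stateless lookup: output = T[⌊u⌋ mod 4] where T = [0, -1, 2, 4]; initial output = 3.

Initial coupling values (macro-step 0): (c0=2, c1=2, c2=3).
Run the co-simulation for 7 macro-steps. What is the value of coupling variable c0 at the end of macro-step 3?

c0 at macro-step 3 = 56

macro 1: S0 reads c2=3 → after 1×micro: 10; S1 reads c1=2 → after 2×micro: -2; S2 reads c2=3 → after 3×micro: 4 ⇒ (c0=10, c1=-2, c2=4)
macro 2: S0 reads c2=4 → after 1×micro: 28; S1 reads c1=-2 → after 2×micro: 1; S2 reads c2=4 → after 3×micro: 0 ⇒ (c0=28, c1=1, c2=0)
macro 3: S0 reads c2=0 → after 1×micro: 56; S1 reads c1=1 → after 2×micro: 1; S2 reads c2=0 → after 3×micro: 0 ⇒ (c0=56, c1=1, c2=0)
macro 4: S0 reads c2=0 → after 1×micro: 112; S1 reads c1=1 → after 2×micro: 1; S2 reads c2=0 → after 3×micro: 0 ⇒ (c0=112, c1=1, c2=0)
macro 5: S0 reads c2=0 → after 1×micro: 224; S1 reads c1=1 → after 2×micro: 1; S2 reads c2=0 → after 3×micro: 0 ⇒ (c0=224, c1=1, c2=0)
macro 6: S0 reads c2=0 → after 1×micro: 448; S1 reads c1=1 → after 2×micro: 1; S2 reads c2=0 → after 3×micro: 0 ⇒ (c0=448, c1=1, c2=0)
macro 7: S0 reads c2=0 → after 1×micro: 896; S1 reads c1=1 → after 2×micro: 1; S2 reads c2=0 → after 3×micro: 0 ⇒ (c0=896, c1=1, c2=0)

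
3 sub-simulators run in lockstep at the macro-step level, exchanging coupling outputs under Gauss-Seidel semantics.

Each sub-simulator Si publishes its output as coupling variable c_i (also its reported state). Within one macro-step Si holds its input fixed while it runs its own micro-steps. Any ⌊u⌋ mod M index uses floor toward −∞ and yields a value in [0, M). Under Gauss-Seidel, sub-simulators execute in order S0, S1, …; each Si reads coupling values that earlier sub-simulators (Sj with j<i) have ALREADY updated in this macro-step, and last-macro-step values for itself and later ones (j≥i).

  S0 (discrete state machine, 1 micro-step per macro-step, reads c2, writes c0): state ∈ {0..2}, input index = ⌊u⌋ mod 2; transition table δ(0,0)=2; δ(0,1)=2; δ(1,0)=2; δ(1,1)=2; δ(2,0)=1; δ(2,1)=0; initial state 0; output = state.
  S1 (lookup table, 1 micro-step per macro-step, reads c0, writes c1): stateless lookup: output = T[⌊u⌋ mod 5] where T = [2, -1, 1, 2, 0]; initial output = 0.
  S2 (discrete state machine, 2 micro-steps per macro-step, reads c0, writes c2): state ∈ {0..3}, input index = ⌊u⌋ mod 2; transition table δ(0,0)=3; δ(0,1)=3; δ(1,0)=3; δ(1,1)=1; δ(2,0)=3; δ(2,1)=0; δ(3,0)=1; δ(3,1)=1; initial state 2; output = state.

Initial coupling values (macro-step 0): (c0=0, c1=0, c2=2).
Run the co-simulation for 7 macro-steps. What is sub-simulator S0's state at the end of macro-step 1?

macro 1: S0 reads c2=2 → after 1×micro: 2; S1 reads c0=2 → after 1×micro: 1; S2 reads c0=2 → after 2×micro: 1 ⇒ (c0=2, c1=1, c2=1)
macro 2: S0 reads c2=1 → after 1×micro: 0; S1 reads c0=0 → after 1×micro: 2; S2 reads c0=0 → after 2×micro: 1 ⇒ (c0=0, c1=2, c2=1)
macro 3: S0 reads c2=1 → after 1×micro: 2; S1 reads c0=2 → after 1×micro: 1; S2 reads c0=2 → after 2×micro: 1 ⇒ (c0=2, c1=1, c2=1)
macro 4: S0 reads c2=1 → after 1×micro: 0; S1 reads c0=0 → after 1×micro: 2; S2 reads c0=0 → after 2×micro: 1 ⇒ (c0=0, c1=2, c2=1)
macro 5: S0 reads c2=1 → after 1×micro: 2; S1 reads c0=2 → after 1×micro: 1; S2 reads c0=2 → after 2×micro: 1 ⇒ (c0=2, c1=1, c2=1)
macro 6: S0 reads c2=1 → after 1×micro: 0; S1 reads c0=0 → after 1×micro: 2; S2 reads c0=0 → after 2×micro: 1 ⇒ (c0=0, c1=2, c2=1)
macro 7: S0 reads c2=1 → after 1×micro: 2; S1 reads c0=2 → after 1×micro: 1; S2 reads c0=2 → after 2×micro: 1 ⇒ (c0=2, c1=1, c2=1)

S0 state at macro-step 1 = 2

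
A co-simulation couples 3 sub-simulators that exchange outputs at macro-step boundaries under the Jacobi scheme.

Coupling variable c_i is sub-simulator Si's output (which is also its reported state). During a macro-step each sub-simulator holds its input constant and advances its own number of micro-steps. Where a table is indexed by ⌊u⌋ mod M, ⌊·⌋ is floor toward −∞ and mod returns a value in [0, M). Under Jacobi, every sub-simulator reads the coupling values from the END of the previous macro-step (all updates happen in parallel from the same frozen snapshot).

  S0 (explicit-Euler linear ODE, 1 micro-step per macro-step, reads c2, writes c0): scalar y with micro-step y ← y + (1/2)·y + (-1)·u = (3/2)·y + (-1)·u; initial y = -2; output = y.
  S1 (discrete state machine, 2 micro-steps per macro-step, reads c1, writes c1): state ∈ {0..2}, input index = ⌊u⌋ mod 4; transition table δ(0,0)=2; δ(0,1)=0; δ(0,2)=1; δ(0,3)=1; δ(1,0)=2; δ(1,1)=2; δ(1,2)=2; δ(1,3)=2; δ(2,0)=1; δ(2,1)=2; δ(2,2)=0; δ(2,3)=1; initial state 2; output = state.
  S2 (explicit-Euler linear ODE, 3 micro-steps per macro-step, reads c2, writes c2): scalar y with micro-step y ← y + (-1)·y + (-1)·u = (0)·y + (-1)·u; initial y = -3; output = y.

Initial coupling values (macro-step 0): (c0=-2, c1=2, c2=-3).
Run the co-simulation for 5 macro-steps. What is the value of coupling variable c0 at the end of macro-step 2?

c0 at macro-step 2 = -3

macro 1: S0 reads c2=-3 → after 1×micro: 0; S1 reads c1=2 → after 2×micro: 1; S2 reads c2=-3 → after 3×micro: 3 ⇒ (c0=0, c1=1, c2=3)
macro 2: S0 reads c2=3 → after 1×micro: -3; S1 reads c1=1 → after 2×micro: 2; S2 reads c2=3 → after 3×micro: -3 ⇒ (c0=-3, c1=2, c2=-3)
macro 3: S0 reads c2=-3 → after 1×micro: -3/2; S1 reads c1=2 → after 2×micro: 1; S2 reads c2=-3 → after 3×micro: 3 ⇒ (c0=-3/2, c1=1, c2=3)
macro 4: S0 reads c2=3 → after 1×micro: -21/4; S1 reads c1=1 → after 2×micro: 2; S2 reads c2=3 → after 3×micro: -3 ⇒ (c0=-21/4, c1=2, c2=-3)
macro 5: S0 reads c2=-3 → after 1×micro: -39/8; S1 reads c1=2 → after 2×micro: 1; S2 reads c2=-3 → after 3×micro: 3 ⇒ (c0=-39/8, c1=1, c2=3)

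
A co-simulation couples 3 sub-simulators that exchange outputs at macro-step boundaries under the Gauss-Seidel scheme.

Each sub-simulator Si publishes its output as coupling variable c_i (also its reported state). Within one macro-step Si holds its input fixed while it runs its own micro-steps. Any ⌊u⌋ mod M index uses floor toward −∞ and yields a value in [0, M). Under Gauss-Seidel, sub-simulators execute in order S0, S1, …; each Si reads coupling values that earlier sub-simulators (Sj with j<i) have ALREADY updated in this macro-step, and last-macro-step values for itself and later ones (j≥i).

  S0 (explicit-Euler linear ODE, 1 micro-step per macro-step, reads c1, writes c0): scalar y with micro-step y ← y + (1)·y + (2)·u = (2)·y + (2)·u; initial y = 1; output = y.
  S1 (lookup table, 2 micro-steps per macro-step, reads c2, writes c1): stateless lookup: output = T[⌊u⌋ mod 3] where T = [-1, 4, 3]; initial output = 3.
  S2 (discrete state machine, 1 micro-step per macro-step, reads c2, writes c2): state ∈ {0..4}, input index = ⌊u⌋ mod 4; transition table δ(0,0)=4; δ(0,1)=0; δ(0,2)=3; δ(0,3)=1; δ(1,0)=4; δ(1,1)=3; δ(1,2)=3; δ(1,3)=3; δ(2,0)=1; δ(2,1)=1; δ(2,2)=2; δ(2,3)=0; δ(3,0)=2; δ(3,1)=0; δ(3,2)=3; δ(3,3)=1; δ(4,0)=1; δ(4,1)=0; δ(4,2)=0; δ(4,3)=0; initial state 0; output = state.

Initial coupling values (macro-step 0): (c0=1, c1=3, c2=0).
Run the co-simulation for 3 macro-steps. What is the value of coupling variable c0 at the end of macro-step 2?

c0 at macro-step 2 = 14

macro 1: S0 reads c1=3 → after 1×micro: 8; S1 reads c2=0 → after 2×micro: -1; S2 reads c2=0 → after 1×micro: 4 ⇒ (c0=8, c1=-1, c2=4)
macro 2: S0 reads c1=-1 → after 1×micro: 14; S1 reads c2=4 → after 2×micro: 4; S2 reads c2=4 → after 1×micro: 1 ⇒ (c0=14, c1=4, c2=1)
macro 3: S0 reads c1=4 → after 1×micro: 36; S1 reads c2=1 → after 2×micro: 4; S2 reads c2=1 → after 1×micro: 3 ⇒ (c0=36, c1=4, c2=3)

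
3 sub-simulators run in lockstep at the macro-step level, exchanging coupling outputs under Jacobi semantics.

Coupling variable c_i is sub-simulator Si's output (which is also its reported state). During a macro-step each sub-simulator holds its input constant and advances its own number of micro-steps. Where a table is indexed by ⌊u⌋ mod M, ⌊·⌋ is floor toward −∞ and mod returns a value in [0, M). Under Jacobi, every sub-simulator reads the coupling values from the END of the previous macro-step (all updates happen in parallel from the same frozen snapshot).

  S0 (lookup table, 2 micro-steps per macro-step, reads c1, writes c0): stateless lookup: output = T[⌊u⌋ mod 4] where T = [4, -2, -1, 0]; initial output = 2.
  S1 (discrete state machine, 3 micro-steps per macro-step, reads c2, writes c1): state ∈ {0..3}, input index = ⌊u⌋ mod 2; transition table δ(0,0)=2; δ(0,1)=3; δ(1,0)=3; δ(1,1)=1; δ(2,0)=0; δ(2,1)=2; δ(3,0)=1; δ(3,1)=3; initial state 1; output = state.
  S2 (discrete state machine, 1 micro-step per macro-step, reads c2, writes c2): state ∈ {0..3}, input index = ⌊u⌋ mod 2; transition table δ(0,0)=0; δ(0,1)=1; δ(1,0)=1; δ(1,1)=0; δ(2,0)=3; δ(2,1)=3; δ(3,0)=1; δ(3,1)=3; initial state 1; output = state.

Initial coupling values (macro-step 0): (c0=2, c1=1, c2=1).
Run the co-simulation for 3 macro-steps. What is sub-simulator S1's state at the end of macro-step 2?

macro 1: S0 reads c1=1 → after 2×micro: -2; S1 reads c2=1 → after 3×micro: 1; S2 reads c2=1 → after 1×micro: 0 ⇒ (c0=-2, c1=1, c2=0)
macro 2: S0 reads c1=1 → after 2×micro: -2; S1 reads c2=0 → after 3×micro: 3; S2 reads c2=0 → after 1×micro: 0 ⇒ (c0=-2, c1=3, c2=0)
macro 3: S0 reads c1=3 → after 2×micro: 0; S1 reads c2=0 → after 3×micro: 1; S2 reads c2=0 → after 1×micro: 0 ⇒ (c0=0, c1=1, c2=0)

S1 state at macro-step 2 = 3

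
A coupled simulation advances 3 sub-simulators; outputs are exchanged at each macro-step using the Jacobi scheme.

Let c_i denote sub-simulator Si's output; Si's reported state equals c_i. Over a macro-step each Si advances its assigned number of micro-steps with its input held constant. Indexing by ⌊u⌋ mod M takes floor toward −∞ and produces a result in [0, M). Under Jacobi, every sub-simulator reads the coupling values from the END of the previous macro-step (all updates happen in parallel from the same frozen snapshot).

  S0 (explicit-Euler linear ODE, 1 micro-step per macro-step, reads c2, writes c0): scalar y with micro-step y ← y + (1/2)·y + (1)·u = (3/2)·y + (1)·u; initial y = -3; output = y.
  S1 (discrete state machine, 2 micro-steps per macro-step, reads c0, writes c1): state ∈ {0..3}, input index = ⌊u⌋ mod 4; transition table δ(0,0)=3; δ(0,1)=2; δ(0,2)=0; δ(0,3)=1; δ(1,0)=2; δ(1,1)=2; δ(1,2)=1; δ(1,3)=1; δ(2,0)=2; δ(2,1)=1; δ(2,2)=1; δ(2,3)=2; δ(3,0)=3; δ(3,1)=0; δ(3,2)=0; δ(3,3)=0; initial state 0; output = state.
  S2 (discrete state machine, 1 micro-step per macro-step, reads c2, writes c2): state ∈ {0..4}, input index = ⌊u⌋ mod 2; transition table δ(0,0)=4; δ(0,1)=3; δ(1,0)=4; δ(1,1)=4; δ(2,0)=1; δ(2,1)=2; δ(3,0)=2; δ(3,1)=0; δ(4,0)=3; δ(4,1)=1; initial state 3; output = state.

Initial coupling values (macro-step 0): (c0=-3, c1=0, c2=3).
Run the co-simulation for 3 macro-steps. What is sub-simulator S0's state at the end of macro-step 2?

S0 state at macro-step 2 = -9/4

macro 1: S0 reads c2=3 → after 1×micro: -3/2; S1 reads c0=-3 → after 2×micro: 1; S2 reads c2=3 → after 1×micro: 0 ⇒ (c0=-3/2, c1=1, c2=0)
macro 2: S0 reads c2=0 → after 1×micro: -9/4; S1 reads c0=-3/2 → after 2×micro: 1; S2 reads c2=0 → after 1×micro: 4 ⇒ (c0=-9/4, c1=1, c2=4)
macro 3: S0 reads c2=4 → after 1×micro: 5/8; S1 reads c0=-9/4 → after 2×micro: 1; S2 reads c2=4 → after 1×micro: 3 ⇒ (c0=5/8, c1=1, c2=3)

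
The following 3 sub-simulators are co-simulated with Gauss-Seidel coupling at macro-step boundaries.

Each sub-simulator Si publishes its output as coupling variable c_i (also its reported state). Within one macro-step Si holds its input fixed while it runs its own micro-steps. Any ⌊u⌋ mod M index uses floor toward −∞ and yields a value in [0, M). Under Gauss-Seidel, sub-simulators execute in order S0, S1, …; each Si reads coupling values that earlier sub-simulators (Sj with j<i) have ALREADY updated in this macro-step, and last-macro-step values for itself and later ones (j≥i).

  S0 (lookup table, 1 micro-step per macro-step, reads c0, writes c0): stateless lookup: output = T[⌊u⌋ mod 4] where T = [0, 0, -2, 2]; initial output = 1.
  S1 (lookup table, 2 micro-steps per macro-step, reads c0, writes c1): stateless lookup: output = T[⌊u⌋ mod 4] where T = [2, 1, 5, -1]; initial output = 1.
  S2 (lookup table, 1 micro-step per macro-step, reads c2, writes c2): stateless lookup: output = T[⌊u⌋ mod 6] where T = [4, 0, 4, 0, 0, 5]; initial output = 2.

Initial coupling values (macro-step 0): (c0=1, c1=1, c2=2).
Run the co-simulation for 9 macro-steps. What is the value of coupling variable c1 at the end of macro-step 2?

macro 1: S0 reads c0=1 → after 1×micro: 0; S1 reads c0=0 → after 2×micro: 2; S2 reads c2=2 → after 1×micro: 4 ⇒ (c0=0, c1=2, c2=4)
macro 2: S0 reads c0=0 → after 1×micro: 0; S1 reads c0=0 → after 2×micro: 2; S2 reads c2=4 → after 1×micro: 0 ⇒ (c0=0, c1=2, c2=0)
macro 3: S0 reads c0=0 → after 1×micro: 0; S1 reads c0=0 → after 2×micro: 2; S2 reads c2=0 → after 1×micro: 4 ⇒ (c0=0, c1=2, c2=4)
macro 4: S0 reads c0=0 → after 1×micro: 0; S1 reads c0=0 → after 2×micro: 2; S2 reads c2=4 → after 1×micro: 0 ⇒ (c0=0, c1=2, c2=0)
macro 5: S0 reads c0=0 → after 1×micro: 0; S1 reads c0=0 → after 2×micro: 2; S2 reads c2=0 → after 1×micro: 4 ⇒ (c0=0, c1=2, c2=4)
macro 6: S0 reads c0=0 → after 1×micro: 0; S1 reads c0=0 → after 2×micro: 2; S2 reads c2=4 → after 1×micro: 0 ⇒ (c0=0, c1=2, c2=0)
macro 7: S0 reads c0=0 → after 1×micro: 0; S1 reads c0=0 → after 2×micro: 2; S2 reads c2=0 → after 1×micro: 4 ⇒ (c0=0, c1=2, c2=4)
macro 8: S0 reads c0=0 → after 1×micro: 0; S1 reads c0=0 → after 2×micro: 2; S2 reads c2=4 → after 1×micro: 0 ⇒ (c0=0, c1=2, c2=0)
macro 9: S0 reads c0=0 → after 1×micro: 0; S1 reads c0=0 → after 2×micro: 2; S2 reads c2=0 → after 1×micro: 4 ⇒ (c0=0, c1=2, c2=4)

c1 at macro-step 2 = 2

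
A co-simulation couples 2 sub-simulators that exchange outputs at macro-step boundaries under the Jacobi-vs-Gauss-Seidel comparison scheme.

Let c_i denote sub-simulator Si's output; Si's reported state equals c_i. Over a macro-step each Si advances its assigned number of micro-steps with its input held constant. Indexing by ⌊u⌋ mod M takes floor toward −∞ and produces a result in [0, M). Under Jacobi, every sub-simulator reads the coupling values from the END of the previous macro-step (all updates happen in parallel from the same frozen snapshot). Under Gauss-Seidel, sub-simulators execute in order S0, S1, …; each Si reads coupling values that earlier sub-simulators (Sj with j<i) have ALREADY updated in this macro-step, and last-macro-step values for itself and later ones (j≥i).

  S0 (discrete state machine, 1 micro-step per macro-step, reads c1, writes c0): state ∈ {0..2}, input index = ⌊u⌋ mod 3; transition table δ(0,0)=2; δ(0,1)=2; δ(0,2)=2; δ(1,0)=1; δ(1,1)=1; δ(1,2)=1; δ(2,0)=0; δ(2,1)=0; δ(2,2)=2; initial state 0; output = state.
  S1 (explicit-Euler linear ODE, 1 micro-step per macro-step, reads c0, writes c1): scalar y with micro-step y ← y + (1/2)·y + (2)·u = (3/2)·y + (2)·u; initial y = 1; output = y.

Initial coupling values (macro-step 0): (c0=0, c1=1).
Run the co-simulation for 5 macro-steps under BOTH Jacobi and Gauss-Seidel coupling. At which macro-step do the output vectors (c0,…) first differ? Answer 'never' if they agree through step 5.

first divergence at macro-step: 1

[Jacobi] macro 1: S0 reads c1=1 → after 1×micro: 2; S1 reads c0=0 → after 1×micro: 3/2 ⇒ (c0=2, c1=3/2)
[Jacobi] macro 2: S0 reads c1=3/2 → after 1×micro: 0; S1 reads c0=2 → after 1×micro: 25/4 ⇒ (c0=0, c1=25/4)
[Jacobi] macro 3: S0 reads c1=25/4 → after 1×micro: 2; S1 reads c0=0 → after 1×micro: 75/8 ⇒ (c0=2, c1=75/8)
[Jacobi] macro 4: S0 reads c1=75/8 → after 1×micro: 0; S1 reads c0=2 → after 1×micro: 289/16 ⇒ (c0=0, c1=289/16)
[Jacobi] macro 5: S0 reads c1=289/16 → after 1×micro: 2; S1 reads c0=0 → after 1×micro: 867/32 ⇒ (c0=2, c1=867/32)
[Gauss-Seidel] macro 1: S0 reads c1=1 → after 1×micro: 2; S1 reads c0=2 → after 1×micro: 11/2 ⇒ (c0=2, c1=11/2)
[Gauss-Seidel] macro 2: S0 reads c1=11/2 → after 1×micro: 2; S1 reads c0=2 → after 1×micro: 49/4 ⇒ (c0=2, c1=49/4)
[Gauss-Seidel] macro 3: S0 reads c1=49/4 → after 1×micro: 0; S1 reads c0=0 → after 1×micro: 147/8 ⇒ (c0=0, c1=147/8)
[Gauss-Seidel] macro 4: S0 reads c1=147/8 → after 1×micro: 2; S1 reads c0=2 → after 1×micro: 505/16 ⇒ (c0=2, c1=505/16)
[Gauss-Seidel] macro 5: S0 reads c1=505/16 → after 1×micro: 0; S1 reads c0=0 → after 1×micro: 1515/32 ⇒ (c0=0, c1=1515/32)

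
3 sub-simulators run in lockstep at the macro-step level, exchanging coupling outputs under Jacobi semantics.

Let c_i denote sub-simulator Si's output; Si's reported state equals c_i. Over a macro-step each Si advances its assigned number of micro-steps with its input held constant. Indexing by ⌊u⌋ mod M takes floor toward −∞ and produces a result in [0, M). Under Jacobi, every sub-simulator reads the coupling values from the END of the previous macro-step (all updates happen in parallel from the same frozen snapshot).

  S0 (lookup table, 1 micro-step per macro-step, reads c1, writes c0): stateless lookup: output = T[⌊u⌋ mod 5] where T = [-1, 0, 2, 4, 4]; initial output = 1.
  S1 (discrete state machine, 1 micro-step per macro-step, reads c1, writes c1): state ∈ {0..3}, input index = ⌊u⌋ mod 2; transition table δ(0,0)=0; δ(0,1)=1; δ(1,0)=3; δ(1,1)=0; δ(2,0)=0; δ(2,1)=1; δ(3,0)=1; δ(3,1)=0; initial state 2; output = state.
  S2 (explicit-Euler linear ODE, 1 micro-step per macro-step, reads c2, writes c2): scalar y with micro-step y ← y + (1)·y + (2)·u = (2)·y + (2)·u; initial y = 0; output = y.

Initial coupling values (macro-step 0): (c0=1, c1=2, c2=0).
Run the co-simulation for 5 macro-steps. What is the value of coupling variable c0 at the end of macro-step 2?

macro 1: S0 reads c1=2 → after 1×micro: 2; S1 reads c1=2 → after 1×micro: 0; S2 reads c2=0 → after 1×micro: 0 ⇒ (c0=2, c1=0, c2=0)
macro 2: S0 reads c1=0 → after 1×micro: -1; S1 reads c1=0 → after 1×micro: 0; S2 reads c2=0 → after 1×micro: 0 ⇒ (c0=-1, c1=0, c2=0)
macro 3: S0 reads c1=0 → after 1×micro: -1; S1 reads c1=0 → after 1×micro: 0; S2 reads c2=0 → after 1×micro: 0 ⇒ (c0=-1, c1=0, c2=0)
macro 4: S0 reads c1=0 → after 1×micro: -1; S1 reads c1=0 → after 1×micro: 0; S2 reads c2=0 → after 1×micro: 0 ⇒ (c0=-1, c1=0, c2=0)
macro 5: S0 reads c1=0 → after 1×micro: -1; S1 reads c1=0 → after 1×micro: 0; S2 reads c2=0 → after 1×micro: 0 ⇒ (c0=-1, c1=0, c2=0)

c0 at macro-step 2 = -1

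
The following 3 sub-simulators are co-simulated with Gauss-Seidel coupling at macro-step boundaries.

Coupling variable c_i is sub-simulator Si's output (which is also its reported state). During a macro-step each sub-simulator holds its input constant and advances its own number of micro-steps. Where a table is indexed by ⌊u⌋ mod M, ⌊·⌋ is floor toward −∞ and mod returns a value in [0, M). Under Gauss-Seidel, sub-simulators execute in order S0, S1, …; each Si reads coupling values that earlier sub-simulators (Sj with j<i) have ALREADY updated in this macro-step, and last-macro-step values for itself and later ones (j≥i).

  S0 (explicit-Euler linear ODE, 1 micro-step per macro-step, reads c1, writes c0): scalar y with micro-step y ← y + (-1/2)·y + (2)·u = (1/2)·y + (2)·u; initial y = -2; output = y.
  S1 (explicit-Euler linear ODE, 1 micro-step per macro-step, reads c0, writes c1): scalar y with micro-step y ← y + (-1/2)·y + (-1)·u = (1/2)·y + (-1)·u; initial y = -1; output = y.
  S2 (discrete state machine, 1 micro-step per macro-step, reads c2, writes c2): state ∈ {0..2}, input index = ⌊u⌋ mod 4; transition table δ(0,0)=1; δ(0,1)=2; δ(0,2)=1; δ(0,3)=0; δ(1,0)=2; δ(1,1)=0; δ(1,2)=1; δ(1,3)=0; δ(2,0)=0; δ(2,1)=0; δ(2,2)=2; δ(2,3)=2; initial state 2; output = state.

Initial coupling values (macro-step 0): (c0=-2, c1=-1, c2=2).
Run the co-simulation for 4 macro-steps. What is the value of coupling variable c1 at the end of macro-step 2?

macro 1: S0 reads c1=-1 → after 1×micro: -3; S1 reads c0=-3 → after 1×micro: 5/2; S2 reads c2=2 → after 1×micro: 2 ⇒ (c0=-3, c1=5/2, c2=2)
macro 2: S0 reads c1=5/2 → after 1×micro: 7/2; S1 reads c0=7/2 → after 1×micro: -9/4; S2 reads c2=2 → after 1×micro: 2 ⇒ (c0=7/2, c1=-9/4, c2=2)
macro 3: S0 reads c1=-9/4 → after 1×micro: -11/4; S1 reads c0=-11/4 → after 1×micro: 13/8; S2 reads c2=2 → after 1×micro: 2 ⇒ (c0=-11/4, c1=13/8, c2=2)
macro 4: S0 reads c1=13/8 → after 1×micro: 15/8; S1 reads c0=15/8 → after 1×micro: -17/16; S2 reads c2=2 → after 1×micro: 2 ⇒ (c0=15/8, c1=-17/16, c2=2)

c1 at macro-step 2 = -9/4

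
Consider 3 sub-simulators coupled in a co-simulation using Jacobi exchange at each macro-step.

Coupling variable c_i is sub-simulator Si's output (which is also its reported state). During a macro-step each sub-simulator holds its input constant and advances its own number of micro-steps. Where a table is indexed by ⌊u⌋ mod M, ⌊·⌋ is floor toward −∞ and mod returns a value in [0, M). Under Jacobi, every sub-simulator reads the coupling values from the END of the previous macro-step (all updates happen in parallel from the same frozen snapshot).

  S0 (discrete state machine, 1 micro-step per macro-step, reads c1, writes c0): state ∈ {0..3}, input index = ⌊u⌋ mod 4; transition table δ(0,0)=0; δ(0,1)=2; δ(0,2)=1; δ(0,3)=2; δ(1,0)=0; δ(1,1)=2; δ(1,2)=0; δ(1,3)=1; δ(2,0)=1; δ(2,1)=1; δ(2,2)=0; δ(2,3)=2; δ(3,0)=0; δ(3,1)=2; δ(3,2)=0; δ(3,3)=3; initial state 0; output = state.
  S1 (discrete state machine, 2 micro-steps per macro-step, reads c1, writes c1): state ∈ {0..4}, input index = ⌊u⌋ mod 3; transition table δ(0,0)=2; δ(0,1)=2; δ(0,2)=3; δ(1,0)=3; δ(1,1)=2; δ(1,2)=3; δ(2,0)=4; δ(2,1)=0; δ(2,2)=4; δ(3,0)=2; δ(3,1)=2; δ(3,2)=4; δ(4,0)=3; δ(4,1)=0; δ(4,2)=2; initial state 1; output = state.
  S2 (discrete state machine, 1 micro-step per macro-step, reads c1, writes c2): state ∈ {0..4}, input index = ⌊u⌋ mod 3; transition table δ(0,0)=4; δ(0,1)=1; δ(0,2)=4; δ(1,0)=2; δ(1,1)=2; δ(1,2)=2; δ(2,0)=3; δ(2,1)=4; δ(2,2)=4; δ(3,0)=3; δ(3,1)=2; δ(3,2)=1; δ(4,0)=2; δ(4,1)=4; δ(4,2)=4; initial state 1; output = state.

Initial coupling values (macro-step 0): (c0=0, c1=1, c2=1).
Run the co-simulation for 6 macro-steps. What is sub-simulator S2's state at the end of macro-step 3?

S2 state at macro-step 3 = 2

macro 1: S0 reads c1=1 → after 1×micro: 2; S1 reads c1=1 → after 2×micro: 0; S2 reads c1=1 → after 1×micro: 2 ⇒ (c0=2, c1=0, c2=2)
macro 2: S0 reads c1=0 → after 1×micro: 1; S1 reads c1=0 → after 2×micro: 4; S2 reads c1=0 → after 1×micro: 3 ⇒ (c0=1, c1=4, c2=3)
macro 3: S0 reads c1=4 → after 1×micro: 0; S1 reads c1=4 → after 2×micro: 2; S2 reads c1=4 → after 1×micro: 2 ⇒ (c0=0, c1=2, c2=2)
macro 4: S0 reads c1=2 → after 1×micro: 1; S1 reads c1=2 → after 2×micro: 2; S2 reads c1=2 → after 1×micro: 4 ⇒ (c0=1, c1=2, c2=4)
macro 5: S0 reads c1=2 → after 1×micro: 0; S1 reads c1=2 → after 2×micro: 2; S2 reads c1=2 → after 1×micro: 4 ⇒ (c0=0, c1=2, c2=4)
macro 6: S0 reads c1=2 → after 1×micro: 1; S1 reads c1=2 → after 2×micro: 2; S2 reads c1=2 → after 1×micro: 4 ⇒ (c0=1, c1=2, c2=4)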